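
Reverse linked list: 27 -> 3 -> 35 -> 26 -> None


Step 1: curr=27, set curr.next=prev(None) | reversed so far: 27
Step 2: curr=3, set curr.next=prev(27) | reversed so far: 3 -> 27
Step 3: curr=35, set curr.next=prev(3) | reversed so far: 35 -> 3 -> 27
Step 4: curr=26, set curr.next=prev(35) | reversed so far: 26 -> 35 -> 3 -> 27

26 -> 35 -> 3 -> 27 -> None


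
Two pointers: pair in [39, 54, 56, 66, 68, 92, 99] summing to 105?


lo=0(39)+hi=6(99)=138
lo=0(39)+hi=5(92)=131
lo=0(39)+hi=4(68)=107
lo=0(39)+hi=3(66)=105

Yes: 39+66=105


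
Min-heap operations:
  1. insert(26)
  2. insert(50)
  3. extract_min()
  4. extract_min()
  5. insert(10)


insert(26) -> [26]
insert(50) -> [26, 50]
extract_min()->26, [50]
extract_min()->50, []
insert(10) -> [10]

Final heap: [10]


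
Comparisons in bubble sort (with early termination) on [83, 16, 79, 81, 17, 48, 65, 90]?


Algorithm: bubble sort (with early termination)
Input: [83, 16, 79, 81, 17, 48, 65, 90]
Sorted: [16, 17, 48, 65, 79, 81, 83, 90]

22


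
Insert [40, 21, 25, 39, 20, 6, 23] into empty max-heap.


Insert 40: [40]
Insert 21: [40, 21]
Insert 25: [40, 21, 25]
Insert 39: [40, 39, 25, 21]
Insert 20: [40, 39, 25, 21, 20]
Insert 6: [40, 39, 25, 21, 20, 6]
Insert 23: [40, 39, 25, 21, 20, 6, 23]

Final heap: [40, 39, 25, 21, 20, 6, 23]


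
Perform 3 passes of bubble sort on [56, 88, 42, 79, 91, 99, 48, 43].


Initial: [56, 88, 42, 79, 91, 99, 48, 43]
Pass 1: [56, 42, 79, 88, 91, 48, 43, 99] (4 swaps)
Pass 2: [42, 56, 79, 88, 48, 43, 91, 99] (3 swaps)
Pass 3: [42, 56, 79, 48, 43, 88, 91, 99] (2 swaps)

After 3 passes: [42, 56, 79, 48, 43, 88, 91, 99]


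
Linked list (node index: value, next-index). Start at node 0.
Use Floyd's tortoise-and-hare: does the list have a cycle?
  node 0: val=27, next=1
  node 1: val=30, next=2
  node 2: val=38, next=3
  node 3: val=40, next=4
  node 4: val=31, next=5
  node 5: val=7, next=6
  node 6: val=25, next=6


Floyd's tortoise (slow, +1) and hare (fast, +2):
  init: slow=0, fast=0
  step 1: slow=1, fast=2
  step 2: slow=2, fast=4
  step 3: slow=3, fast=6
  step 4: slow=4, fast=6
  step 5: slow=5, fast=6
  step 6: slow=6, fast=6
  slow == fast at node 6: cycle detected

Cycle: yes


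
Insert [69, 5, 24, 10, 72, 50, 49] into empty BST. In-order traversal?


Insert 69: root
Insert 5: L from 69
Insert 24: L from 69 -> R from 5
Insert 10: L from 69 -> R from 5 -> L from 24
Insert 72: R from 69
Insert 50: L from 69 -> R from 5 -> R from 24
Insert 49: L from 69 -> R from 5 -> R from 24 -> L from 50

In-order: [5, 10, 24, 49, 50, 69, 72]


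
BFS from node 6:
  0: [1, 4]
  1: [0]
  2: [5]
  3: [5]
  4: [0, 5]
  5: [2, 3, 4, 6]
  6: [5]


Visit 6, enqueue [5]
Visit 5, enqueue [2, 3, 4]
Visit 2, enqueue []
Visit 3, enqueue []
Visit 4, enqueue [0]
Visit 0, enqueue [1]
Visit 1, enqueue []

BFS order: [6, 5, 2, 3, 4, 0, 1]


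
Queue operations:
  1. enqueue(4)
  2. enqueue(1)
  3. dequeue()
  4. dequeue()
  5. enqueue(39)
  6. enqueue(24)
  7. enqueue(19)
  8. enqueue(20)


enqueue(4) -> [4]
enqueue(1) -> [4, 1]
dequeue()->4, [1]
dequeue()->1, []
enqueue(39) -> [39]
enqueue(24) -> [39, 24]
enqueue(19) -> [39, 24, 19]
enqueue(20) -> [39, 24, 19, 20]

Final queue: [39, 24, 19, 20]


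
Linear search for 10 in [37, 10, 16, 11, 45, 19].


i=0: 37!=10
i=1: 10==10 found!

Found at 1, 2 comps


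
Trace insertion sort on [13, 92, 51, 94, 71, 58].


Initial: [13, 92, 51, 94, 71, 58]
Insert 92: [13, 92, 51, 94, 71, 58]
Insert 51: [13, 51, 92, 94, 71, 58]
Insert 94: [13, 51, 92, 94, 71, 58]
Insert 71: [13, 51, 71, 92, 94, 58]
Insert 58: [13, 51, 58, 71, 92, 94]

Sorted: [13, 51, 58, 71, 92, 94]


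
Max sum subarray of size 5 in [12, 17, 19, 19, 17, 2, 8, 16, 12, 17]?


[0:5]: 84
[1:6]: 74
[2:7]: 65
[3:8]: 62
[4:9]: 55
[5:10]: 55

Max: 84 at [0:5]


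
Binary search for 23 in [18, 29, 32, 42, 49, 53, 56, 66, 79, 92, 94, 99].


Step 1: lo=0, hi=11, mid=5, val=53
Step 2: lo=0, hi=4, mid=2, val=32
Step 3: lo=0, hi=1, mid=0, val=18
Step 4: lo=1, hi=1, mid=1, val=29

Not found


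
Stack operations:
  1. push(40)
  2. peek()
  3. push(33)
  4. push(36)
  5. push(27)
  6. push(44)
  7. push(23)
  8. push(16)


push(40) -> [40]
peek()->40
push(33) -> [40, 33]
push(36) -> [40, 33, 36]
push(27) -> [40, 33, 36, 27]
push(44) -> [40, 33, 36, 27, 44]
push(23) -> [40, 33, 36, 27, 44, 23]
push(16) -> [40, 33, 36, 27, 44, 23, 16]

Final stack: [40, 33, 36, 27, 44, 23, 16]


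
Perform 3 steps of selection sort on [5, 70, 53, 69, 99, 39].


Initial: [5, 70, 53, 69, 99, 39]
Step 1: min=5 at 0
  Swap: [5, 70, 53, 69, 99, 39]
Step 2: min=39 at 5
  Swap: [5, 39, 53, 69, 99, 70]
Step 3: min=53 at 2
  Swap: [5, 39, 53, 69, 99, 70]

After 3 steps: [5, 39, 53, 69, 99, 70]


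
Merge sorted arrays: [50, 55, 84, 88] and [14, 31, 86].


Take 14 from B
Take 31 from B
Take 50 from A
Take 55 from A
Take 84 from A
Take 86 from B

Merged: [14, 31, 50, 55, 84, 86, 88]


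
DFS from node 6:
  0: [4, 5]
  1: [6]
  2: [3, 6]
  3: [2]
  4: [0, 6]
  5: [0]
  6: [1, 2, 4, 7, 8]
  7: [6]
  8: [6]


Visit 6, push [8, 7, 4, 2, 1]
Visit 1, push []
Visit 2, push [3]
Visit 3, push []
Visit 4, push [0]
Visit 0, push [5]
Visit 5, push []
Visit 7, push []
Visit 8, push []

DFS order: [6, 1, 2, 3, 4, 0, 5, 7, 8]


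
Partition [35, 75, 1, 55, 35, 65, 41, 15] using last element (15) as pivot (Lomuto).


Pivot: 15
  1 <= 15: swap -> [1, 75, 35, 55, 35, 65, 41, 15]
Place pivot at 1: [1, 15, 35, 55, 35, 65, 41, 75]

Partitioned: [1, 15, 35, 55, 35, 65, 41, 75]


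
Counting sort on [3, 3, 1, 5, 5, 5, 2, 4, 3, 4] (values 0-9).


Input: [3, 3, 1, 5, 5, 5, 2, 4, 3, 4]
Counts: [0, 1, 1, 3, 2, 3, 0, 0, 0, 0]

Sorted: [1, 2, 3, 3, 3, 4, 4, 5, 5, 5]


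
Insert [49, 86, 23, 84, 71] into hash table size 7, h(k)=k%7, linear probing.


Insert 49: h=0 -> slot 0
Insert 86: h=2 -> slot 2
Insert 23: h=2, 1 probes -> slot 3
Insert 84: h=0, 1 probes -> slot 1
Insert 71: h=1, 3 probes -> slot 4

Table: [49, 84, 86, 23, 71, None, None]


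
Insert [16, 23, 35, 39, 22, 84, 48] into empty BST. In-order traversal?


Insert 16: root
Insert 23: R from 16
Insert 35: R from 16 -> R from 23
Insert 39: R from 16 -> R from 23 -> R from 35
Insert 22: R from 16 -> L from 23
Insert 84: R from 16 -> R from 23 -> R from 35 -> R from 39
Insert 48: R from 16 -> R from 23 -> R from 35 -> R from 39 -> L from 84

In-order: [16, 22, 23, 35, 39, 48, 84]


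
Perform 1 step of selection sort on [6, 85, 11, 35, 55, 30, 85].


Initial: [6, 85, 11, 35, 55, 30, 85]
Step 1: min=6 at 0
  Swap: [6, 85, 11, 35, 55, 30, 85]

After 1 step: [6, 85, 11, 35, 55, 30, 85]


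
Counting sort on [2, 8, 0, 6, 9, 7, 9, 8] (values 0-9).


Input: [2, 8, 0, 6, 9, 7, 9, 8]
Counts: [1, 0, 1, 0, 0, 0, 1, 1, 2, 2]

Sorted: [0, 2, 6, 7, 8, 8, 9, 9]


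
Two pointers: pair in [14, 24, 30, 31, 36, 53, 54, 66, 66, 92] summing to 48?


lo=0(14)+hi=9(92)=106
lo=0(14)+hi=8(66)=80
lo=0(14)+hi=7(66)=80
lo=0(14)+hi=6(54)=68
lo=0(14)+hi=5(53)=67
lo=0(14)+hi=4(36)=50
lo=0(14)+hi=3(31)=45
lo=1(24)+hi=3(31)=55
lo=1(24)+hi=2(30)=54

No pair found


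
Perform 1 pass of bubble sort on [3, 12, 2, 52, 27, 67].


Initial: [3, 12, 2, 52, 27, 67]
Pass 1: [3, 2, 12, 27, 52, 67] (2 swaps)

After 1 pass: [3, 2, 12, 27, 52, 67]


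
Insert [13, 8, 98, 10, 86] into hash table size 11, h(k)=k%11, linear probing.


Insert 13: h=2 -> slot 2
Insert 8: h=8 -> slot 8
Insert 98: h=10 -> slot 10
Insert 10: h=10, 1 probes -> slot 0
Insert 86: h=9 -> slot 9

Table: [10, None, 13, None, None, None, None, None, 8, 86, 98]


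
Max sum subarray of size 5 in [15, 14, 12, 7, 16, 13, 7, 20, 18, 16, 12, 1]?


[0:5]: 64
[1:6]: 62
[2:7]: 55
[3:8]: 63
[4:9]: 74
[5:10]: 74
[6:11]: 73
[7:12]: 67

Max: 74 at [4:9]


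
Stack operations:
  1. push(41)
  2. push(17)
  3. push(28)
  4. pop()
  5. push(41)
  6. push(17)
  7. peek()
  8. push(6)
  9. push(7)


push(41) -> [41]
push(17) -> [41, 17]
push(28) -> [41, 17, 28]
pop()->28, [41, 17]
push(41) -> [41, 17, 41]
push(17) -> [41, 17, 41, 17]
peek()->17
push(6) -> [41, 17, 41, 17, 6]
push(7) -> [41, 17, 41, 17, 6, 7]

Final stack: [41, 17, 41, 17, 6, 7]


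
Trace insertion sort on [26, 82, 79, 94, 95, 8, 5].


Initial: [26, 82, 79, 94, 95, 8, 5]
Insert 82: [26, 82, 79, 94, 95, 8, 5]
Insert 79: [26, 79, 82, 94, 95, 8, 5]
Insert 94: [26, 79, 82, 94, 95, 8, 5]
Insert 95: [26, 79, 82, 94, 95, 8, 5]
Insert 8: [8, 26, 79, 82, 94, 95, 5]
Insert 5: [5, 8, 26, 79, 82, 94, 95]

Sorted: [5, 8, 26, 79, 82, 94, 95]


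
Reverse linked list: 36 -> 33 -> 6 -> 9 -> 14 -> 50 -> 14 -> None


Step 1: curr=36, set curr.next=prev(None) | reversed so far: 36
Step 2: curr=33, set curr.next=prev(36) | reversed so far: 33 -> 36
Step 3: curr=6, set curr.next=prev(33) | reversed so far: 6 -> 33 -> 36
Step 4: curr=9, set curr.next=prev(6) | reversed so far: 9 -> 6 -> 33 -> 36
Step 5: curr=14, set curr.next=prev(9) | reversed so far: 14 -> 9 -> 6 -> 33 -> 36
Step 6: curr=50, set curr.next=prev(14) | reversed so far: 50 -> 14 -> 9 -> 6 -> 33 -> 36
Step 7: curr=14, set curr.next=prev(50) | reversed so far: 14 -> 50 -> 14 -> 9 -> 6 -> 33 -> 36

14 -> 50 -> 14 -> 9 -> 6 -> 33 -> 36 -> None


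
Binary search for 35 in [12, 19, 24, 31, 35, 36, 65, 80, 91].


Step 1: lo=0, hi=8, mid=4, val=35

Found at index 4


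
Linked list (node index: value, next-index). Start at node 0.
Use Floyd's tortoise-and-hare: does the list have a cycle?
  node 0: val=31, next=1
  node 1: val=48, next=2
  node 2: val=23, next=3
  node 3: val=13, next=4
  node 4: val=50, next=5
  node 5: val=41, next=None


Floyd's tortoise (slow, +1) and hare (fast, +2):
  init: slow=0, fast=0
  step 1: slow=1, fast=2
  step 2: slow=2, fast=4
  step 3: fast 4->5->None, no cycle

Cycle: no


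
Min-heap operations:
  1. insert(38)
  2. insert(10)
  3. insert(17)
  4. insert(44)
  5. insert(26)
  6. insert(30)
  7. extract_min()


insert(38) -> [38]
insert(10) -> [10, 38]
insert(17) -> [10, 38, 17]
insert(44) -> [10, 38, 17, 44]
insert(26) -> [10, 26, 17, 44, 38]
insert(30) -> [10, 26, 17, 44, 38, 30]
extract_min()->10, [17, 26, 30, 44, 38]

Final heap: [17, 26, 30, 44, 38]


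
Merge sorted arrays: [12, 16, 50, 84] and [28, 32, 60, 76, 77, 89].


Take 12 from A
Take 16 from A
Take 28 from B
Take 32 from B
Take 50 from A
Take 60 from B
Take 76 from B
Take 77 from B
Take 84 from A

Merged: [12, 16, 28, 32, 50, 60, 76, 77, 84, 89]


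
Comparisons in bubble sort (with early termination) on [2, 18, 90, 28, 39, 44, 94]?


Algorithm: bubble sort (with early termination)
Input: [2, 18, 90, 28, 39, 44, 94]
Sorted: [2, 18, 28, 39, 44, 90, 94]

11


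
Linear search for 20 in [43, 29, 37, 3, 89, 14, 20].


i=0: 43!=20
i=1: 29!=20
i=2: 37!=20
i=3: 3!=20
i=4: 89!=20
i=5: 14!=20
i=6: 20==20 found!

Found at 6, 7 comps


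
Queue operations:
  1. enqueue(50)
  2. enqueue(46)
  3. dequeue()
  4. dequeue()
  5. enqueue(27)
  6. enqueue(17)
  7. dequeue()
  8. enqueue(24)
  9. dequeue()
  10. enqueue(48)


enqueue(50) -> [50]
enqueue(46) -> [50, 46]
dequeue()->50, [46]
dequeue()->46, []
enqueue(27) -> [27]
enqueue(17) -> [27, 17]
dequeue()->27, [17]
enqueue(24) -> [17, 24]
dequeue()->17, [24]
enqueue(48) -> [24, 48]

Final queue: [24, 48]


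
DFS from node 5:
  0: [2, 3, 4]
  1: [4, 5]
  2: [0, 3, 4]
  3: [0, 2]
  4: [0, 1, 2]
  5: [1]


Visit 5, push [1]
Visit 1, push [4]
Visit 4, push [2, 0]
Visit 0, push [3, 2]
Visit 2, push [3]
Visit 3, push []

DFS order: [5, 1, 4, 0, 2, 3]


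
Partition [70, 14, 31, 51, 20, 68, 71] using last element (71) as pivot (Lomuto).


Pivot: 71
  70 <= 71: advance i (no swap)
  14 <= 71: advance i (no swap)
  31 <= 71: advance i (no swap)
  51 <= 71: advance i (no swap)
  20 <= 71: advance i (no swap)
  68 <= 71: advance i (no swap)
Place pivot at 6: [70, 14, 31, 51, 20, 68, 71]

Partitioned: [70, 14, 31, 51, 20, 68, 71]


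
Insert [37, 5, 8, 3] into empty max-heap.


Insert 37: [37]
Insert 5: [37, 5]
Insert 8: [37, 5, 8]
Insert 3: [37, 5, 8, 3]

Final heap: [37, 5, 8, 3]


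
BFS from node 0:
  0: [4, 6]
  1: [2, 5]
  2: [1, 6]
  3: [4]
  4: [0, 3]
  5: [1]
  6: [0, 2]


Visit 0, enqueue [4, 6]
Visit 4, enqueue [3]
Visit 6, enqueue [2]
Visit 3, enqueue []
Visit 2, enqueue [1]
Visit 1, enqueue [5]
Visit 5, enqueue []

BFS order: [0, 4, 6, 3, 2, 1, 5]


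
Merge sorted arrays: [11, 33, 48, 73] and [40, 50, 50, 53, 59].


Take 11 from A
Take 33 from A
Take 40 from B
Take 48 from A
Take 50 from B
Take 50 from B
Take 53 from B
Take 59 from B

Merged: [11, 33, 40, 48, 50, 50, 53, 59, 73]


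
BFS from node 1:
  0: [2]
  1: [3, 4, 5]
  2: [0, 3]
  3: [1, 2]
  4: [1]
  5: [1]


Visit 1, enqueue [3, 4, 5]
Visit 3, enqueue [2]
Visit 4, enqueue []
Visit 5, enqueue []
Visit 2, enqueue [0]
Visit 0, enqueue []

BFS order: [1, 3, 4, 5, 2, 0]


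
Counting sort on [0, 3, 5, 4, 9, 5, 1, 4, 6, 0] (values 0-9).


Input: [0, 3, 5, 4, 9, 5, 1, 4, 6, 0]
Counts: [2, 1, 0, 1, 2, 2, 1, 0, 0, 1]

Sorted: [0, 0, 1, 3, 4, 4, 5, 5, 6, 9]


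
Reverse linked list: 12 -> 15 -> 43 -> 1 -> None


Step 1: curr=12, set curr.next=prev(None) | reversed so far: 12
Step 2: curr=15, set curr.next=prev(12) | reversed so far: 15 -> 12
Step 3: curr=43, set curr.next=prev(15) | reversed so far: 43 -> 15 -> 12
Step 4: curr=1, set curr.next=prev(43) | reversed so far: 1 -> 43 -> 15 -> 12

1 -> 43 -> 15 -> 12 -> None


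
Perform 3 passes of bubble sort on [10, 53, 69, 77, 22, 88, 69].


Initial: [10, 53, 69, 77, 22, 88, 69]
Pass 1: [10, 53, 69, 22, 77, 69, 88] (2 swaps)
Pass 2: [10, 53, 22, 69, 69, 77, 88] (2 swaps)
Pass 3: [10, 22, 53, 69, 69, 77, 88] (1 swaps)

After 3 passes: [10, 22, 53, 69, 69, 77, 88]


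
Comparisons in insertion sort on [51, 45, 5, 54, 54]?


Algorithm: insertion sort
Input: [51, 45, 5, 54, 54]
Sorted: [5, 45, 51, 54, 54]

5


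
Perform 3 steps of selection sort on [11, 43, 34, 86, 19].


Initial: [11, 43, 34, 86, 19]
Step 1: min=11 at 0
  Swap: [11, 43, 34, 86, 19]
Step 2: min=19 at 4
  Swap: [11, 19, 34, 86, 43]
Step 3: min=34 at 2
  Swap: [11, 19, 34, 86, 43]

After 3 steps: [11, 19, 34, 86, 43]


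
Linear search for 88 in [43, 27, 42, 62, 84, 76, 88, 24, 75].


i=0: 43!=88
i=1: 27!=88
i=2: 42!=88
i=3: 62!=88
i=4: 84!=88
i=5: 76!=88
i=6: 88==88 found!

Found at 6, 7 comps


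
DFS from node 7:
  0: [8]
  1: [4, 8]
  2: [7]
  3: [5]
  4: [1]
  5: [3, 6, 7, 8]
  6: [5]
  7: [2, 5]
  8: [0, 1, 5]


Visit 7, push [5, 2]
Visit 2, push []
Visit 5, push [8, 6, 3]
Visit 3, push []
Visit 6, push []
Visit 8, push [1, 0]
Visit 0, push []
Visit 1, push [4]
Visit 4, push []

DFS order: [7, 2, 5, 3, 6, 8, 0, 1, 4]


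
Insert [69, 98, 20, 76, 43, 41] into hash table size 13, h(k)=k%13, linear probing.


Insert 69: h=4 -> slot 4
Insert 98: h=7 -> slot 7
Insert 20: h=7, 1 probes -> slot 8
Insert 76: h=11 -> slot 11
Insert 43: h=4, 1 probes -> slot 5
Insert 41: h=2 -> slot 2

Table: [None, None, 41, None, 69, 43, None, 98, 20, None, None, 76, None]


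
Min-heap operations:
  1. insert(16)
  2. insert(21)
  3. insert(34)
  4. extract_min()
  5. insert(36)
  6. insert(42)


insert(16) -> [16]
insert(21) -> [16, 21]
insert(34) -> [16, 21, 34]
extract_min()->16, [21, 34]
insert(36) -> [21, 34, 36]
insert(42) -> [21, 34, 36, 42]

Final heap: [21, 34, 36, 42]


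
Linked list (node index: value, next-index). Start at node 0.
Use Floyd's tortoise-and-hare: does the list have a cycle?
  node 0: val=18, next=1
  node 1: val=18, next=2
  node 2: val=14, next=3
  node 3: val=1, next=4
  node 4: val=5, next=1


Floyd's tortoise (slow, +1) and hare (fast, +2):
  init: slow=0, fast=0
  step 1: slow=1, fast=2
  step 2: slow=2, fast=4
  step 3: slow=3, fast=2
  step 4: slow=4, fast=4
  slow == fast at node 4: cycle detected

Cycle: yes


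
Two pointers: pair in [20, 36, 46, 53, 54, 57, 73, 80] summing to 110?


lo=0(20)+hi=7(80)=100
lo=1(36)+hi=7(80)=116
lo=1(36)+hi=6(73)=109
lo=2(46)+hi=6(73)=119
lo=2(46)+hi=5(57)=103
lo=3(53)+hi=5(57)=110

Yes: 53+57=110


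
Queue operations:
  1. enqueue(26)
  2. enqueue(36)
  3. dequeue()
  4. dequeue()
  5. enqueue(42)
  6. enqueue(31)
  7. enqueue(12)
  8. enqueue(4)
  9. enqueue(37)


enqueue(26) -> [26]
enqueue(36) -> [26, 36]
dequeue()->26, [36]
dequeue()->36, []
enqueue(42) -> [42]
enqueue(31) -> [42, 31]
enqueue(12) -> [42, 31, 12]
enqueue(4) -> [42, 31, 12, 4]
enqueue(37) -> [42, 31, 12, 4, 37]

Final queue: [42, 31, 12, 4, 37]


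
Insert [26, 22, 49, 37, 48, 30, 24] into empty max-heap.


Insert 26: [26]
Insert 22: [26, 22]
Insert 49: [49, 22, 26]
Insert 37: [49, 37, 26, 22]
Insert 48: [49, 48, 26, 22, 37]
Insert 30: [49, 48, 30, 22, 37, 26]
Insert 24: [49, 48, 30, 22, 37, 26, 24]

Final heap: [49, 48, 30, 22, 37, 26, 24]


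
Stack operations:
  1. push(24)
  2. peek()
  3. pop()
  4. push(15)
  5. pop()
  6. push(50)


push(24) -> [24]
peek()->24
pop()->24, []
push(15) -> [15]
pop()->15, []
push(50) -> [50]

Final stack: [50]


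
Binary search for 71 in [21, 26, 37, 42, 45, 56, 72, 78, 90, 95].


Step 1: lo=0, hi=9, mid=4, val=45
Step 2: lo=5, hi=9, mid=7, val=78
Step 3: lo=5, hi=6, mid=5, val=56
Step 4: lo=6, hi=6, mid=6, val=72

Not found


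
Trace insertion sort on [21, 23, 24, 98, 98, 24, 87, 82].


Initial: [21, 23, 24, 98, 98, 24, 87, 82]
Insert 23: [21, 23, 24, 98, 98, 24, 87, 82]
Insert 24: [21, 23, 24, 98, 98, 24, 87, 82]
Insert 98: [21, 23, 24, 98, 98, 24, 87, 82]
Insert 98: [21, 23, 24, 98, 98, 24, 87, 82]
Insert 24: [21, 23, 24, 24, 98, 98, 87, 82]
Insert 87: [21, 23, 24, 24, 87, 98, 98, 82]
Insert 82: [21, 23, 24, 24, 82, 87, 98, 98]

Sorted: [21, 23, 24, 24, 82, 87, 98, 98]


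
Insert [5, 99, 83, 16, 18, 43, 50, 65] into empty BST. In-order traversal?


Insert 5: root
Insert 99: R from 5
Insert 83: R from 5 -> L from 99
Insert 16: R from 5 -> L from 99 -> L from 83
Insert 18: R from 5 -> L from 99 -> L from 83 -> R from 16
Insert 43: R from 5 -> L from 99 -> L from 83 -> R from 16 -> R from 18
Insert 50: R from 5 -> L from 99 -> L from 83 -> R from 16 -> R from 18 -> R from 43
Insert 65: R from 5 -> L from 99 -> L from 83 -> R from 16 -> R from 18 -> R from 43 -> R from 50

In-order: [5, 16, 18, 43, 50, 65, 83, 99]


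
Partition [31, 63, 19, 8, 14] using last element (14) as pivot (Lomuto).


Pivot: 14
  8 <= 14: swap -> [8, 63, 19, 31, 14]
Place pivot at 1: [8, 14, 19, 31, 63]

Partitioned: [8, 14, 19, 31, 63]


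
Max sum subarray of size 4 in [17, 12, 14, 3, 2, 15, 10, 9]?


[0:4]: 46
[1:5]: 31
[2:6]: 34
[3:7]: 30
[4:8]: 36

Max: 46 at [0:4]


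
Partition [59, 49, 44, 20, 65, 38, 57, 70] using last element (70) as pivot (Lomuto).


Pivot: 70
  59 <= 70: advance i (no swap)
  49 <= 70: advance i (no swap)
  44 <= 70: advance i (no swap)
  20 <= 70: advance i (no swap)
  65 <= 70: advance i (no swap)
  38 <= 70: advance i (no swap)
  57 <= 70: advance i (no swap)
Place pivot at 7: [59, 49, 44, 20, 65, 38, 57, 70]

Partitioned: [59, 49, 44, 20, 65, 38, 57, 70]


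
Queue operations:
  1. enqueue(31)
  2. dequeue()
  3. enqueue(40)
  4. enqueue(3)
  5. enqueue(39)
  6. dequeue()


enqueue(31) -> [31]
dequeue()->31, []
enqueue(40) -> [40]
enqueue(3) -> [40, 3]
enqueue(39) -> [40, 3, 39]
dequeue()->40, [3, 39]

Final queue: [3, 39]


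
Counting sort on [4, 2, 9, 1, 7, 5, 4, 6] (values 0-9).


Input: [4, 2, 9, 1, 7, 5, 4, 6]
Counts: [0, 1, 1, 0, 2, 1, 1, 1, 0, 1]

Sorted: [1, 2, 4, 4, 5, 6, 7, 9]


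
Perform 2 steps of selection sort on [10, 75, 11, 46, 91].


Initial: [10, 75, 11, 46, 91]
Step 1: min=10 at 0
  Swap: [10, 75, 11, 46, 91]
Step 2: min=11 at 2
  Swap: [10, 11, 75, 46, 91]

After 2 steps: [10, 11, 75, 46, 91]


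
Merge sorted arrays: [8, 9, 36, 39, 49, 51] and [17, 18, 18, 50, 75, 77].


Take 8 from A
Take 9 from A
Take 17 from B
Take 18 from B
Take 18 from B
Take 36 from A
Take 39 from A
Take 49 from A
Take 50 from B
Take 51 from A

Merged: [8, 9, 17, 18, 18, 36, 39, 49, 50, 51, 75, 77]


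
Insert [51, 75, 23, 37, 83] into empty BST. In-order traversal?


Insert 51: root
Insert 75: R from 51
Insert 23: L from 51
Insert 37: L from 51 -> R from 23
Insert 83: R from 51 -> R from 75

In-order: [23, 37, 51, 75, 83]


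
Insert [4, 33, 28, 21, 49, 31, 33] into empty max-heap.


Insert 4: [4]
Insert 33: [33, 4]
Insert 28: [33, 4, 28]
Insert 21: [33, 21, 28, 4]
Insert 49: [49, 33, 28, 4, 21]
Insert 31: [49, 33, 31, 4, 21, 28]
Insert 33: [49, 33, 33, 4, 21, 28, 31]

Final heap: [49, 33, 33, 4, 21, 28, 31]


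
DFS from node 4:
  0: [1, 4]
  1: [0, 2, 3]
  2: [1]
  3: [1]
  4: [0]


Visit 4, push [0]
Visit 0, push [1]
Visit 1, push [3, 2]
Visit 2, push []
Visit 3, push []

DFS order: [4, 0, 1, 2, 3]


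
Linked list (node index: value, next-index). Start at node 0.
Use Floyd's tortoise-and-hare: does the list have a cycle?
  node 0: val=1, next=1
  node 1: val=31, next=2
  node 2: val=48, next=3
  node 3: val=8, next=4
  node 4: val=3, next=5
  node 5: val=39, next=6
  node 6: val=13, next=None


Floyd's tortoise (slow, +1) and hare (fast, +2):
  init: slow=0, fast=0
  step 1: slow=1, fast=2
  step 2: slow=2, fast=4
  step 3: slow=3, fast=6
  step 4: fast -> None, no cycle

Cycle: no


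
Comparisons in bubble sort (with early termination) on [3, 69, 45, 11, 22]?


Algorithm: bubble sort (with early termination)
Input: [3, 69, 45, 11, 22]
Sorted: [3, 11, 22, 45, 69]

9


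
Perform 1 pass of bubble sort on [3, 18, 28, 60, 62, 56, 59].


Initial: [3, 18, 28, 60, 62, 56, 59]
Pass 1: [3, 18, 28, 60, 56, 59, 62] (2 swaps)

After 1 pass: [3, 18, 28, 60, 56, 59, 62]


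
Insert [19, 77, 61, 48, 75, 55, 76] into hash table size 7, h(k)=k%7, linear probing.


Insert 19: h=5 -> slot 5
Insert 77: h=0 -> slot 0
Insert 61: h=5, 1 probes -> slot 6
Insert 48: h=6, 2 probes -> slot 1
Insert 75: h=5, 4 probes -> slot 2
Insert 55: h=6, 4 probes -> slot 3
Insert 76: h=6, 5 probes -> slot 4

Table: [77, 48, 75, 55, 76, 19, 61]


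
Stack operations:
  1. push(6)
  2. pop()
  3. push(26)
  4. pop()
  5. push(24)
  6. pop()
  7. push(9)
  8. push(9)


push(6) -> [6]
pop()->6, []
push(26) -> [26]
pop()->26, []
push(24) -> [24]
pop()->24, []
push(9) -> [9]
push(9) -> [9, 9]

Final stack: [9, 9]


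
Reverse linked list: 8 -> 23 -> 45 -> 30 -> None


Step 1: curr=8, set curr.next=prev(None) | reversed so far: 8
Step 2: curr=23, set curr.next=prev(8) | reversed so far: 23 -> 8
Step 3: curr=45, set curr.next=prev(23) | reversed so far: 45 -> 23 -> 8
Step 4: curr=30, set curr.next=prev(45) | reversed so far: 30 -> 45 -> 23 -> 8

30 -> 45 -> 23 -> 8 -> None


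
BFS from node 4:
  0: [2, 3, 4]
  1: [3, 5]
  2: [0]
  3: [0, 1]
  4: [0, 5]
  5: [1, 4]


Visit 4, enqueue [0, 5]
Visit 0, enqueue [2, 3]
Visit 5, enqueue [1]
Visit 2, enqueue []
Visit 3, enqueue []
Visit 1, enqueue []

BFS order: [4, 0, 5, 2, 3, 1]


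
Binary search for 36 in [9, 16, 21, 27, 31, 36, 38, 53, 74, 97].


Step 1: lo=0, hi=9, mid=4, val=31
Step 2: lo=5, hi=9, mid=7, val=53
Step 3: lo=5, hi=6, mid=5, val=36

Found at index 5


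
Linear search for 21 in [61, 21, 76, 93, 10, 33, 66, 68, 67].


i=0: 61!=21
i=1: 21==21 found!

Found at 1, 2 comps


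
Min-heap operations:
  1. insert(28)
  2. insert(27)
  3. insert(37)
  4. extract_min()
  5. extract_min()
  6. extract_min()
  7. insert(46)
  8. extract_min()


insert(28) -> [28]
insert(27) -> [27, 28]
insert(37) -> [27, 28, 37]
extract_min()->27, [28, 37]
extract_min()->28, [37]
extract_min()->37, []
insert(46) -> [46]
extract_min()->46, []

Final heap: []


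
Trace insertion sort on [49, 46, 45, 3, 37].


Initial: [49, 46, 45, 3, 37]
Insert 46: [46, 49, 45, 3, 37]
Insert 45: [45, 46, 49, 3, 37]
Insert 3: [3, 45, 46, 49, 37]
Insert 37: [3, 37, 45, 46, 49]

Sorted: [3, 37, 45, 46, 49]


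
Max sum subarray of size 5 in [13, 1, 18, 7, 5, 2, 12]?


[0:5]: 44
[1:6]: 33
[2:7]: 44

Max: 44 at [0:5]


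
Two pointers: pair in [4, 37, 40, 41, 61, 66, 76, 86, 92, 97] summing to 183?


lo=0(4)+hi=9(97)=101
lo=1(37)+hi=9(97)=134
lo=2(40)+hi=9(97)=137
lo=3(41)+hi=9(97)=138
lo=4(61)+hi=9(97)=158
lo=5(66)+hi=9(97)=163
lo=6(76)+hi=9(97)=173
lo=7(86)+hi=9(97)=183

Yes: 86+97=183


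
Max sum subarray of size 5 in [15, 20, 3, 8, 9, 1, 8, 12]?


[0:5]: 55
[1:6]: 41
[2:7]: 29
[3:8]: 38

Max: 55 at [0:5]


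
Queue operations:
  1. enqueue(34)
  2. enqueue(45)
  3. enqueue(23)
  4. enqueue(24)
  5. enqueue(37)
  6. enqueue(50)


enqueue(34) -> [34]
enqueue(45) -> [34, 45]
enqueue(23) -> [34, 45, 23]
enqueue(24) -> [34, 45, 23, 24]
enqueue(37) -> [34, 45, 23, 24, 37]
enqueue(50) -> [34, 45, 23, 24, 37, 50]

Final queue: [34, 45, 23, 24, 37, 50]


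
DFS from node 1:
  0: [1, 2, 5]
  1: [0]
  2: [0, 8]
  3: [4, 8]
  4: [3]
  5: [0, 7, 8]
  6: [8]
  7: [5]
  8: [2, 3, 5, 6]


Visit 1, push [0]
Visit 0, push [5, 2]
Visit 2, push [8]
Visit 8, push [6, 5, 3]
Visit 3, push [4]
Visit 4, push []
Visit 5, push [7]
Visit 7, push []
Visit 6, push []

DFS order: [1, 0, 2, 8, 3, 4, 5, 7, 6]


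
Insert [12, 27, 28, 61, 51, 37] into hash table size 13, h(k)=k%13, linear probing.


Insert 12: h=12 -> slot 12
Insert 27: h=1 -> slot 1
Insert 28: h=2 -> slot 2
Insert 61: h=9 -> slot 9
Insert 51: h=12, 1 probes -> slot 0
Insert 37: h=11 -> slot 11

Table: [51, 27, 28, None, None, None, None, None, None, 61, None, 37, 12]


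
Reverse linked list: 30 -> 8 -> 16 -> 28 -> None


Step 1: curr=30, set curr.next=prev(None) | reversed so far: 30
Step 2: curr=8, set curr.next=prev(30) | reversed so far: 8 -> 30
Step 3: curr=16, set curr.next=prev(8) | reversed so far: 16 -> 8 -> 30
Step 4: curr=28, set curr.next=prev(16) | reversed so far: 28 -> 16 -> 8 -> 30

28 -> 16 -> 8 -> 30 -> None


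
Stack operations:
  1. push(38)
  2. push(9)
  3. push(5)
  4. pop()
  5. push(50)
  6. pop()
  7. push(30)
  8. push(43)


push(38) -> [38]
push(9) -> [38, 9]
push(5) -> [38, 9, 5]
pop()->5, [38, 9]
push(50) -> [38, 9, 50]
pop()->50, [38, 9]
push(30) -> [38, 9, 30]
push(43) -> [38, 9, 30, 43]

Final stack: [38, 9, 30, 43]


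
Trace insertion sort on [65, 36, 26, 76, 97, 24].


Initial: [65, 36, 26, 76, 97, 24]
Insert 36: [36, 65, 26, 76, 97, 24]
Insert 26: [26, 36, 65, 76, 97, 24]
Insert 76: [26, 36, 65, 76, 97, 24]
Insert 97: [26, 36, 65, 76, 97, 24]
Insert 24: [24, 26, 36, 65, 76, 97]

Sorted: [24, 26, 36, 65, 76, 97]


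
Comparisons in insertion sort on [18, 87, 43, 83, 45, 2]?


Algorithm: insertion sort
Input: [18, 87, 43, 83, 45, 2]
Sorted: [2, 18, 43, 45, 83, 87]

13


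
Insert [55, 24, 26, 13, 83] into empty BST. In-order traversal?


Insert 55: root
Insert 24: L from 55
Insert 26: L from 55 -> R from 24
Insert 13: L from 55 -> L from 24
Insert 83: R from 55

In-order: [13, 24, 26, 55, 83]


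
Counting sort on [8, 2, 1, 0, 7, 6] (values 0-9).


Input: [8, 2, 1, 0, 7, 6]
Counts: [1, 1, 1, 0, 0, 0, 1, 1, 1, 0]

Sorted: [0, 1, 2, 6, 7, 8]


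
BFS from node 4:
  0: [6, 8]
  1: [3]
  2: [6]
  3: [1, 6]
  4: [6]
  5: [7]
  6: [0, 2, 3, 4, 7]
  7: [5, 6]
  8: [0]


Visit 4, enqueue [6]
Visit 6, enqueue [0, 2, 3, 7]
Visit 0, enqueue [8]
Visit 2, enqueue []
Visit 3, enqueue [1]
Visit 7, enqueue [5]
Visit 8, enqueue []
Visit 1, enqueue []
Visit 5, enqueue []

BFS order: [4, 6, 0, 2, 3, 7, 8, 1, 5]


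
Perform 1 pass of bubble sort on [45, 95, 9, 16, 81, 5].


Initial: [45, 95, 9, 16, 81, 5]
Pass 1: [45, 9, 16, 81, 5, 95] (4 swaps)

After 1 pass: [45, 9, 16, 81, 5, 95]


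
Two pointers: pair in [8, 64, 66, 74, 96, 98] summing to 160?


lo=0(8)+hi=5(98)=106
lo=1(64)+hi=5(98)=162
lo=1(64)+hi=4(96)=160

Yes: 64+96=160


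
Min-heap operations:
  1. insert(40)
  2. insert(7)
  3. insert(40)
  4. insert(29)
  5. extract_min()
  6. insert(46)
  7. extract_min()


insert(40) -> [40]
insert(7) -> [7, 40]
insert(40) -> [7, 40, 40]
insert(29) -> [7, 29, 40, 40]
extract_min()->7, [29, 40, 40]
insert(46) -> [29, 40, 40, 46]
extract_min()->29, [40, 40, 46]

Final heap: [40, 40, 46]


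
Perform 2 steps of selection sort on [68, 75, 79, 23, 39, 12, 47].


Initial: [68, 75, 79, 23, 39, 12, 47]
Step 1: min=12 at 5
  Swap: [12, 75, 79, 23, 39, 68, 47]
Step 2: min=23 at 3
  Swap: [12, 23, 79, 75, 39, 68, 47]

After 2 steps: [12, 23, 79, 75, 39, 68, 47]


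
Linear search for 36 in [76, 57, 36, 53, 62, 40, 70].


i=0: 76!=36
i=1: 57!=36
i=2: 36==36 found!

Found at 2, 3 comps


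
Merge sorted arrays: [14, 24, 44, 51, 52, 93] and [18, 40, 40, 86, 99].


Take 14 from A
Take 18 from B
Take 24 from A
Take 40 from B
Take 40 from B
Take 44 from A
Take 51 from A
Take 52 from A
Take 86 from B
Take 93 from A

Merged: [14, 18, 24, 40, 40, 44, 51, 52, 86, 93, 99]


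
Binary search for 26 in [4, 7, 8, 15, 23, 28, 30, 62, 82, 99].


Step 1: lo=0, hi=9, mid=4, val=23
Step 2: lo=5, hi=9, mid=7, val=62
Step 3: lo=5, hi=6, mid=5, val=28

Not found


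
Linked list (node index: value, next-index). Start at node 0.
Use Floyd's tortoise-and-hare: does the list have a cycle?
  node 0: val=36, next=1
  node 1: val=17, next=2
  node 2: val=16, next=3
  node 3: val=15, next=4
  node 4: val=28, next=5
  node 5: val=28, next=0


Floyd's tortoise (slow, +1) and hare (fast, +2):
  init: slow=0, fast=0
  step 1: slow=1, fast=2
  step 2: slow=2, fast=4
  step 3: slow=3, fast=0
  step 4: slow=4, fast=2
  step 5: slow=5, fast=4
  step 6: slow=0, fast=0
  slow == fast at node 0: cycle detected

Cycle: yes


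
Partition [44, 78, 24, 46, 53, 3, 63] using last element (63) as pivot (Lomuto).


Pivot: 63
  44 <= 63: advance i (no swap)
  24 <= 63: swap -> [44, 24, 78, 46, 53, 3, 63]
  46 <= 63: swap -> [44, 24, 46, 78, 53, 3, 63]
  53 <= 63: swap -> [44, 24, 46, 53, 78, 3, 63]
  3 <= 63: swap -> [44, 24, 46, 53, 3, 78, 63]
Place pivot at 5: [44, 24, 46, 53, 3, 63, 78]

Partitioned: [44, 24, 46, 53, 3, 63, 78]


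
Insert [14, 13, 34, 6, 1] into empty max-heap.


Insert 14: [14]
Insert 13: [14, 13]
Insert 34: [34, 13, 14]
Insert 6: [34, 13, 14, 6]
Insert 1: [34, 13, 14, 6, 1]

Final heap: [34, 13, 14, 6, 1]


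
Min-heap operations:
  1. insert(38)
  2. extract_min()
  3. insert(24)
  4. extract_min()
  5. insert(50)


insert(38) -> [38]
extract_min()->38, []
insert(24) -> [24]
extract_min()->24, []
insert(50) -> [50]

Final heap: [50]


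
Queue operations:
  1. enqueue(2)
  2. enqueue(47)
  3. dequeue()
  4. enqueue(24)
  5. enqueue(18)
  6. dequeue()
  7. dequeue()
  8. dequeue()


enqueue(2) -> [2]
enqueue(47) -> [2, 47]
dequeue()->2, [47]
enqueue(24) -> [47, 24]
enqueue(18) -> [47, 24, 18]
dequeue()->47, [24, 18]
dequeue()->24, [18]
dequeue()->18, []

Final queue: []


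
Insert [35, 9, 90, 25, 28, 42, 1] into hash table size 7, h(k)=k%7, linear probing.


Insert 35: h=0 -> slot 0
Insert 9: h=2 -> slot 2
Insert 90: h=6 -> slot 6
Insert 25: h=4 -> slot 4
Insert 28: h=0, 1 probes -> slot 1
Insert 42: h=0, 3 probes -> slot 3
Insert 1: h=1, 4 probes -> slot 5

Table: [35, 28, 9, 42, 25, 1, 90]


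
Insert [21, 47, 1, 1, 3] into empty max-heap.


Insert 21: [21]
Insert 47: [47, 21]
Insert 1: [47, 21, 1]
Insert 1: [47, 21, 1, 1]
Insert 3: [47, 21, 1, 1, 3]

Final heap: [47, 21, 1, 1, 3]


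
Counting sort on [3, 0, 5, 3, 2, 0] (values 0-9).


Input: [3, 0, 5, 3, 2, 0]
Counts: [2, 0, 1, 2, 0, 1, 0, 0, 0, 0]

Sorted: [0, 0, 2, 3, 3, 5]


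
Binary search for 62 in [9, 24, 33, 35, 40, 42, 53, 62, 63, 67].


Step 1: lo=0, hi=9, mid=4, val=40
Step 2: lo=5, hi=9, mid=7, val=62

Found at index 7


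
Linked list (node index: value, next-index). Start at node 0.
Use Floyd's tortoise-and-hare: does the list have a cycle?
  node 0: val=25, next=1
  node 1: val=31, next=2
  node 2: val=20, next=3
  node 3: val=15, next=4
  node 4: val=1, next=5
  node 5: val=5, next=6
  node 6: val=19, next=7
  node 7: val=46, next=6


Floyd's tortoise (slow, +1) and hare (fast, +2):
  init: slow=0, fast=0
  step 1: slow=1, fast=2
  step 2: slow=2, fast=4
  step 3: slow=3, fast=6
  step 4: slow=4, fast=6
  step 5: slow=5, fast=6
  step 6: slow=6, fast=6
  slow == fast at node 6: cycle detected

Cycle: yes


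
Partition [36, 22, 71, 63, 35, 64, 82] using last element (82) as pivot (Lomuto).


Pivot: 82
  36 <= 82: advance i (no swap)
  22 <= 82: advance i (no swap)
  71 <= 82: advance i (no swap)
  63 <= 82: advance i (no swap)
  35 <= 82: advance i (no swap)
  64 <= 82: advance i (no swap)
Place pivot at 6: [36, 22, 71, 63, 35, 64, 82]

Partitioned: [36, 22, 71, 63, 35, 64, 82]


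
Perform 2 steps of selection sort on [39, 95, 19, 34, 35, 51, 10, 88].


Initial: [39, 95, 19, 34, 35, 51, 10, 88]
Step 1: min=10 at 6
  Swap: [10, 95, 19, 34, 35, 51, 39, 88]
Step 2: min=19 at 2
  Swap: [10, 19, 95, 34, 35, 51, 39, 88]

After 2 steps: [10, 19, 95, 34, 35, 51, 39, 88]


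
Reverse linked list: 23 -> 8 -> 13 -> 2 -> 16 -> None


Step 1: curr=23, set curr.next=prev(None) | reversed so far: 23
Step 2: curr=8, set curr.next=prev(23) | reversed so far: 8 -> 23
Step 3: curr=13, set curr.next=prev(8) | reversed so far: 13 -> 8 -> 23
Step 4: curr=2, set curr.next=prev(13) | reversed so far: 2 -> 13 -> 8 -> 23
Step 5: curr=16, set curr.next=prev(2) | reversed so far: 16 -> 2 -> 13 -> 8 -> 23

16 -> 2 -> 13 -> 8 -> 23 -> None


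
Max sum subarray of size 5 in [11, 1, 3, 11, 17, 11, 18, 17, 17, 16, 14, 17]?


[0:5]: 43
[1:6]: 43
[2:7]: 60
[3:8]: 74
[4:9]: 80
[5:10]: 79
[6:11]: 82
[7:12]: 81

Max: 82 at [6:11]


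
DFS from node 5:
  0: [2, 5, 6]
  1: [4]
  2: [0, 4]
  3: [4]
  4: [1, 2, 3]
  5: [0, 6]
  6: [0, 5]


Visit 5, push [6, 0]
Visit 0, push [6, 2]
Visit 2, push [4]
Visit 4, push [3, 1]
Visit 1, push []
Visit 3, push []
Visit 6, push []

DFS order: [5, 0, 2, 4, 1, 3, 6]


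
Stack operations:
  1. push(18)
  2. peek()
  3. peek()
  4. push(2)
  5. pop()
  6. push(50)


push(18) -> [18]
peek()->18
peek()->18
push(2) -> [18, 2]
pop()->2, [18]
push(50) -> [18, 50]

Final stack: [18, 50]


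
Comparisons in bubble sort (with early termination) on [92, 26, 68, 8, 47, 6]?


Algorithm: bubble sort (with early termination)
Input: [92, 26, 68, 8, 47, 6]
Sorted: [6, 8, 26, 47, 68, 92]

15


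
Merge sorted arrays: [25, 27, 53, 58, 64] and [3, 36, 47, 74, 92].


Take 3 from B
Take 25 from A
Take 27 from A
Take 36 from B
Take 47 from B
Take 53 from A
Take 58 from A
Take 64 from A

Merged: [3, 25, 27, 36, 47, 53, 58, 64, 74, 92]


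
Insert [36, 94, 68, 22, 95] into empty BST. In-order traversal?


Insert 36: root
Insert 94: R from 36
Insert 68: R from 36 -> L from 94
Insert 22: L from 36
Insert 95: R from 36 -> R from 94

In-order: [22, 36, 68, 94, 95]


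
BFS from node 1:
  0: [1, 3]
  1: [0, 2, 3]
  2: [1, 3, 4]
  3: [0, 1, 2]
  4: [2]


Visit 1, enqueue [0, 2, 3]
Visit 0, enqueue []
Visit 2, enqueue [4]
Visit 3, enqueue []
Visit 4, enqueue []

BFS order: [1, 0, 2, 3, 4]


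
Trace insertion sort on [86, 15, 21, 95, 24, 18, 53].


Initial: [86, 15, 21, 95, 24, 18, 53]
Insert 15: [15, 86, 21, 95, 24, 18, 53]
Insert 21: [15, 21, 86, 95, 24, 18, 53]
Insert 95: [15, 21, 86, 95, 24, 18, 53]
Insert 24: [15, 21, 24, 86, 95, 18, 53]
Insert 18: [15, 18, 21, 24, 86, 95, 53]
Insert 53: [15, 18, 21, 24, 53, 86, 95]

Sorted: [15, 18, 21, 24, 53, 86, 95]


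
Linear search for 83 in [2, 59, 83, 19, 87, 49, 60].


i=0: 2!=83
i=1: 59!=83
i=2: 83==83 found!

Found at 2, 3 comps


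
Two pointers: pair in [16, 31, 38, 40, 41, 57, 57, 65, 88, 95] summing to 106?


lo=0(16)+hi=9(95)=111
lo=0(16)+hi=8(88)=104
lo=1(31)+hi=8(88)=119
lo=1(31)+hi=7(65)=96
lo=2(38)+hi=7(65)=103
lo=3(40)+hi=7(65)=105
lo=4(41)+hi=7(65)=106

Yes: 41+65=106


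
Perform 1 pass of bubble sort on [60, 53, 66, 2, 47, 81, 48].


Initial: [60, 53, 66, 2, 47, 81, 48]
Pass 1: [53, 60, 2, 47, 66, 48, 81] (4 swaps)

After 1 pass: [53, 60, 2, 47, 66, 48, 81]


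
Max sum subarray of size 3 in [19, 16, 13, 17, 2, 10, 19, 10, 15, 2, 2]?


[0:3]: 48
[1:4]: 46
[2:5]: 32
[3:6]: 29
[4:7]: 31
[5:8]: 39
[6:9]: 44
[7:10]: 27
[8:11]: 19

Max: 48 at [0:3]


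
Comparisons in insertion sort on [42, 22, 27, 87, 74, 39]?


Algorithm: insertion sort
Input: [42, 22, 27, 87, 74, 39]
Sorted: [22, 27, 39, 42, 74, 87]

10


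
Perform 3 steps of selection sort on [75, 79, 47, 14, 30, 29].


Initial: [75, 79, 47, 14, 30, 29]
Step 1: min=14 at 3
  Swap: [14, 79, 47, 75, 30, 29]
Step 2: min=29 at 5
  Swap: [14, 29, 47, 75, 30, 79]
Step 3: min=30 at 4
  Swap: [14, 29, 30, 75, 47, 79]

After 3 steps: [14, 29, 30, 75, 47, 79]


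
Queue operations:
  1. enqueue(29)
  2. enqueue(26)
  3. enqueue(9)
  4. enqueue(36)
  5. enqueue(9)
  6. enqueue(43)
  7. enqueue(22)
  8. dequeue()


enqueue(29) -> [29]
enqueue(26) -> [29, 26]
enqueue(9) -> [29, 26, 9]
enqueue(36) -> [29, 26, 9, 36]
enqueue(9) -> [29, 26, 9, 36, 9]
enqueue(43) -> [29, 26, 9, 36, 9, 43]
enqueue(22) -> [29, 26, 9, 36, 9, 43, 22]
dequeue()->29, [26, 9, 36, 9, 43, 22]

Final queue: [26, 9, 36, 9, 43, 22]


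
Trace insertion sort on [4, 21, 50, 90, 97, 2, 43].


Initial: [4, 21, 50, 90, 97, 2, 43]
Insert 21: [4, 21, 50, 90, 97, 2, 43]
Insert 50: [4, 21, 50, 90, 97, 2, 43]
Insert 90: [4, 21, 50, 90, 97, 2, 43]
Insert 97: [4, 21, 50, 90, 97, 2, 43]
Insert 2: [2, 4, 21, 50, 90, 97, 43]
Insert 43: [2, 4, 21, 43, 50, 90, 97]

Sorted: [2, 4, 21, 43, 50, 90, 97]


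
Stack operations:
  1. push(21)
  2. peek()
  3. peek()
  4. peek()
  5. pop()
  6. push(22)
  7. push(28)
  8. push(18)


push(21) -> [21]
peek()->21
peek()->21
peek()->21
pop()->21, []
push(22) -> [22]
push(28) -> [22, 28]
push(18) -> [22, 28, 18]

Final stack: [22, 28, 18]


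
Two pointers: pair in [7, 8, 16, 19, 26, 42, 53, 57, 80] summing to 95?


lo=0(7)+hi=8(80)=87
lo=1(8)+hi=8(80)=88
lo=2(16)+hi=8(80)=96
lo=2(16)+hi=7(57)=73
lo=3(19)+hi=7(57)=76
lo=4(26)+hi=7(57)=83
lo=5(42)+hi=7(57)=99
lo=5(42)+hi=6(53)=95

Yes: 42+53=95


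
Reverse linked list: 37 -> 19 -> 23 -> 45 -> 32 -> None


Step 1: curr=37, set curr.next=prev(None) | reversed so far: 37
Step 2: curr=19, set curr.next=prev(37) | reversed so far: 19 -> 37
Step 3: curr=23, set curr.next=prev(19) | reversed so far: 23 -> 19 -> 37
Step 4: curr=45, set curr.next=prev(23) | reversed so far: 45 -> 23 -> 19 -> 37
Step 5: curr=32, set curr.next=prev(45) | reversed so far: 32 -> 45 -> 23 -> 19 -> 37

32 -> 45 -> 23 -> 19 -> 37 -> None


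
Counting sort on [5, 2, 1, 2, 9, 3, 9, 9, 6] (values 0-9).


Input: [5, 2, 1, 2, 9, 3, 9, 9, 6]
Counts: [0, 1, 2, 1, 0, 1, 1, 0, 0, 3]

Sorted: [1, 2, 2, 3, 5, 6, 9, 9, 9]


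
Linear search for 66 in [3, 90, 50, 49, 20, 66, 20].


i=0: 3!=66
i=1: 90!=66
i=2: 50!=66
i=3: 49!=66
i=4: 20!=66
i=5: 66==66 found!

Found at 5, 6 comps


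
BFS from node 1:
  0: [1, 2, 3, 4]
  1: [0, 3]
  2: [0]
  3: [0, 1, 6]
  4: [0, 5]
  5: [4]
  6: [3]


Visit 1, enqueue [0, 3]
Visit 0, enqueue [2, 4]
Visit 3, enqueue [6]
Visit 2, enqueue []
Visit 4, enqueue [5]
Visit 6, enqueue []
Visit 5, enqueue []

BFS order: [1, 0, 3, 2, 4, 6, 5]


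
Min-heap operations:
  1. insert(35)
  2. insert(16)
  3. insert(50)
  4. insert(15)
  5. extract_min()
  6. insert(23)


insert(35) -> [35]
insert(16) -> [16, 35]
insert(50) -> [16, 35, 50]
insert(15) -> [15, 16, 50, 35]
extract_min()->15, [16, 35, 50]
insert(23) -> [16, 23, 50, 35]

Final heap: [16, 23, 50, 35]


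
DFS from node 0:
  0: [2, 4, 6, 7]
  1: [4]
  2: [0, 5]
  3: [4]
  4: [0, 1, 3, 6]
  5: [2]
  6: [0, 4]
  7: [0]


Visit 0, push [7, 6, 4, 2]
Visit 2, push [5]
Visit 5, push []
Visit 4, push [6, 3, 1]
Visit 1, push []
Visit 3, push []
Visit 6, push []
Visit 7, push []

DFS order: [0, 2, 5, 4, 1, 3, 6, 7]


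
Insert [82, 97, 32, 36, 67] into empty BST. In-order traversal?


Insert 82: root
Insert 97: R from 82
Insert 32: L from 82
Insert 36: L from 82 -> R from 32
Insert 67: L from 82 -> R from 32 -> R from 36

In-order: [32, 36, 67, 82, 97]
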